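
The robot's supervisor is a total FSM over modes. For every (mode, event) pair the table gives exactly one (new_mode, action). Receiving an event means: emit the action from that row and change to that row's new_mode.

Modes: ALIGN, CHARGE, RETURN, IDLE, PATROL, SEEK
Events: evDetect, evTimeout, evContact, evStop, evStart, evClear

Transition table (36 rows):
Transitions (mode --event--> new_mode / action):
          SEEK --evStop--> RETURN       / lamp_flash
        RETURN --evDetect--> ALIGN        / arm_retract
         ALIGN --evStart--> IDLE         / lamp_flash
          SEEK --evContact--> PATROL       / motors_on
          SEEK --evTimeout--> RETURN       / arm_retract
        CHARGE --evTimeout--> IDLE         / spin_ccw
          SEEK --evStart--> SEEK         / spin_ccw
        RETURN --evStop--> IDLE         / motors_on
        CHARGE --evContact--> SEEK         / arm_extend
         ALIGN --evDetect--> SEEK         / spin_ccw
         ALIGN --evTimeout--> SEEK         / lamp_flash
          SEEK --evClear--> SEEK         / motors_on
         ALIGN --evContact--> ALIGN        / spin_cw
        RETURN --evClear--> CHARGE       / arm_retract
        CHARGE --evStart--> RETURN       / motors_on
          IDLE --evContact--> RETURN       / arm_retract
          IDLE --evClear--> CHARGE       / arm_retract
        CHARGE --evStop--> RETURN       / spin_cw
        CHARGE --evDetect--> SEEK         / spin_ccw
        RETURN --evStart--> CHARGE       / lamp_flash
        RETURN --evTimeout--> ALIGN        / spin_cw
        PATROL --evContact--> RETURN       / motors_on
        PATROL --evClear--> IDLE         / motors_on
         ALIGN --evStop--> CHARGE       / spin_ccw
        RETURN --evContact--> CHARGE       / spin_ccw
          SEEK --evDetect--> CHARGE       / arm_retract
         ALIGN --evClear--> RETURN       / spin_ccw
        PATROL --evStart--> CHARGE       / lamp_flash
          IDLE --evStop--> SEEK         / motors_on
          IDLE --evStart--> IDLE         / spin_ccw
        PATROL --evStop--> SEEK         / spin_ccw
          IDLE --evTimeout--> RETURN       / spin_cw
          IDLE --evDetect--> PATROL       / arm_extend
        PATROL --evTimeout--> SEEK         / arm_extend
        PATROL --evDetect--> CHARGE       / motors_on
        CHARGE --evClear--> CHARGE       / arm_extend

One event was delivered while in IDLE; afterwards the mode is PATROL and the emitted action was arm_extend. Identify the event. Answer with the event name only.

evDetect

try evDetect: (IDLE, evDetect) → (PATROL, arm_extend)  ← matches
try evTimeout: (IDLE, evTimeout) → (RETURN, spin_cw)
try evContact: (IDLE, evContact) → (RETURN, arm_retract)
try evStop: (IDLE, evStop) → (SEEK, motors_on)
try evStart: (IDLE, evStart) → (IDLE, spin_ccw)
try evClear: (IDLE, evClear) → (CHARGE, arm_retract)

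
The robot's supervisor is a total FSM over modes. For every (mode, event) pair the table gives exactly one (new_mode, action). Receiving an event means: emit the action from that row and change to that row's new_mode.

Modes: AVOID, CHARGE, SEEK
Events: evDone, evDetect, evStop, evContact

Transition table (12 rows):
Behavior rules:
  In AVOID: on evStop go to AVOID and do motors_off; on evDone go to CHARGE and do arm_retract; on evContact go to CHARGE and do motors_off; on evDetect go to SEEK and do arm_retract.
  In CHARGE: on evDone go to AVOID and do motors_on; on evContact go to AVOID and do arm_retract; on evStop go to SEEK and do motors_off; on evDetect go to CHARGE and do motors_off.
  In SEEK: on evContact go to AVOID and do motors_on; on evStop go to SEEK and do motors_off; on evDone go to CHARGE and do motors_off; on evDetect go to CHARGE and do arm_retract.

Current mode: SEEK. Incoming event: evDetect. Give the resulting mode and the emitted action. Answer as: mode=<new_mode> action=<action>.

mode=CHARGE action=arm_retract

current mode = SEEK; filter table to that mode:
  (SEEK, evContact) → (AVOID, motors_on)
  (SEEK, evStop) → (SEEK, motors_off)
  (SEEK, evDone) → (CHARGE, motors_off)
  (SEEK, evDetect) → (CHARGE, arm_retract)  ← event matches
event = evDetect selects (CHARGE, arm_retract)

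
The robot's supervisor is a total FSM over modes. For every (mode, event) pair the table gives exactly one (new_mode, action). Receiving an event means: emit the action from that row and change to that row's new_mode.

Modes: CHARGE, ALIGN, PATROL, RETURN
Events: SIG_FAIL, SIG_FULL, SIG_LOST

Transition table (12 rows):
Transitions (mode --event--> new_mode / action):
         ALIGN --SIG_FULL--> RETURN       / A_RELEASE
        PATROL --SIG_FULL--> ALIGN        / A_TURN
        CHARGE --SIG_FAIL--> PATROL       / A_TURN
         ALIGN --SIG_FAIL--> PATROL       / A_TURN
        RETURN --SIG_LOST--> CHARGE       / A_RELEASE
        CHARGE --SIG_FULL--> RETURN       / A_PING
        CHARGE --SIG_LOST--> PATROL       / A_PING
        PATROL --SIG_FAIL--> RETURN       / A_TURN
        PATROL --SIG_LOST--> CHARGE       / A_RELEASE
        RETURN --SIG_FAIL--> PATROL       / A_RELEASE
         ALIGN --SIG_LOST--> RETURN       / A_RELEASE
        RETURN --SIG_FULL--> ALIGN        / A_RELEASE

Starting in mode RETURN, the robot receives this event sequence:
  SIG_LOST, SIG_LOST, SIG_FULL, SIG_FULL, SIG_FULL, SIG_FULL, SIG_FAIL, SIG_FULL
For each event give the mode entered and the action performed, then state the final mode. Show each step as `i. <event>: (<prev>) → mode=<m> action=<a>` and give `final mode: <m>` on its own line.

1. SIG_LOST: (RETURN) → mode=CHARGE action=A_RELEASE
2. SIG_LOST: (CHARGE) → mode=PATROL action=A_PING
3. SIG_FULL: (PATROL) → mode=ALIGN action=A_TURN
4. SIG_FULL: (ALIGN) → mode=RETURN action=A_RELEASE
5. SIG_FULL: (RETURN) → mode=ALIGN action=A_RELEASE
6. SIG_FULL: (ALIGN) → mode=RETURN action=A_RELEASE
7. SIG_FAIL: (RETURN) → mode=PATROL action=A_RELEASE
8. SIG_FULL: (PATROL) → mode=ALIGN action=A_TURN

final mode: ALIGN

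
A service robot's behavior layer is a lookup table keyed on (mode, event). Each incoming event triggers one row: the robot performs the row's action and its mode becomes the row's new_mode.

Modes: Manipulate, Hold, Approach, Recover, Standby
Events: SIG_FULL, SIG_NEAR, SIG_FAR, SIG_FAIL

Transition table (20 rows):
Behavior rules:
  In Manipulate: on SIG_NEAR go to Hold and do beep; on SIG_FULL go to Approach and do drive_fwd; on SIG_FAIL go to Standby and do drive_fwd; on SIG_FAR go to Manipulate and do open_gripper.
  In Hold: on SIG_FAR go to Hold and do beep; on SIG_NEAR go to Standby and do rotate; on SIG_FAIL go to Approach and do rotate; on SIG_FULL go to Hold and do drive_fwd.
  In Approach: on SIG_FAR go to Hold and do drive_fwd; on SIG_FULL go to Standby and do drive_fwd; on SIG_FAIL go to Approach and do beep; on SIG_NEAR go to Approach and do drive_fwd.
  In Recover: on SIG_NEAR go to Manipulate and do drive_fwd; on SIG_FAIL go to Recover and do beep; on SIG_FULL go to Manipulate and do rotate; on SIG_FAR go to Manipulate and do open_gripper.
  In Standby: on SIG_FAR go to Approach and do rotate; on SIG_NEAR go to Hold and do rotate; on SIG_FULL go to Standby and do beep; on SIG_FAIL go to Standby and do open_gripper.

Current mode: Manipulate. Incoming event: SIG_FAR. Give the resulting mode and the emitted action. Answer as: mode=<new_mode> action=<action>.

mode=Manipulate action=open_gripper

current mode = Manipulate; filter table to that mode:
  (Manipulate, SIG_NEAR) → (Hold, beep)
  (Manipulate, SIG_FULL) → (Approach, drive_fwd)
  (Manipulate, SIG_FAIL) → (Standby, drive_fwd)
  (Manipulate, SIG_FAR) → (Manipulate, open_gripper)  ← event matches
event = SIG_FAR selects (Manipulate, open_gripper)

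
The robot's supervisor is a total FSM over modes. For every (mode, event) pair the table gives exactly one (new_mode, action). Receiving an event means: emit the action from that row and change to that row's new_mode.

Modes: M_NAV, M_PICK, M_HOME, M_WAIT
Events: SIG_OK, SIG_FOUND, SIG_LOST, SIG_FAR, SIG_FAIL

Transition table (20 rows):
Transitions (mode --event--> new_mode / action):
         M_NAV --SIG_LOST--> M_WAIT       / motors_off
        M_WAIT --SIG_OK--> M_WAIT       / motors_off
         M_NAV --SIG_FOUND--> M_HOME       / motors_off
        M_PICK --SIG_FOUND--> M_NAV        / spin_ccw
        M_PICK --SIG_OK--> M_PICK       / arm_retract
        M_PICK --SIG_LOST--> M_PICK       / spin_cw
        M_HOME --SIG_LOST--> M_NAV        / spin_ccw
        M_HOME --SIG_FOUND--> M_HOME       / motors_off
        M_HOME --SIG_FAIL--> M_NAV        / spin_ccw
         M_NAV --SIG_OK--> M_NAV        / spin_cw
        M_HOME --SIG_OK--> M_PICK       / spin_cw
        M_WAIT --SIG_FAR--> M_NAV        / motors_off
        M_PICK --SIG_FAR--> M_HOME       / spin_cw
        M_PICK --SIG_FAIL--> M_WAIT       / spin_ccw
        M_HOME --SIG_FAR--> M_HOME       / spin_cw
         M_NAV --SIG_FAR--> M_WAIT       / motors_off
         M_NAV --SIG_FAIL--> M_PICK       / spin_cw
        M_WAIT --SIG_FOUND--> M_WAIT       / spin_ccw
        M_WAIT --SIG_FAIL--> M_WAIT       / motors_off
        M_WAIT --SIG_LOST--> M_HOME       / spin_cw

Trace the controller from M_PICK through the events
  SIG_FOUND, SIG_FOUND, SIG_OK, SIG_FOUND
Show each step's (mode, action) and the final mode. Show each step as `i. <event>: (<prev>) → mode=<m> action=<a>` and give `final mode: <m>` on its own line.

final mode: M_NAV

1. SIG_FOUND: (M_PICK) → mode=M_NAV action=spin_ccw
2. SIG_FOUND: (M_NAV) → mode=M_HOME action=motors_off
3. SIG_OK: (M_HOME) → mode=M_PICK action=spin_cw
4. SIG_FOUND: (M_PICK) → mode=M_NAV action=spin_ccw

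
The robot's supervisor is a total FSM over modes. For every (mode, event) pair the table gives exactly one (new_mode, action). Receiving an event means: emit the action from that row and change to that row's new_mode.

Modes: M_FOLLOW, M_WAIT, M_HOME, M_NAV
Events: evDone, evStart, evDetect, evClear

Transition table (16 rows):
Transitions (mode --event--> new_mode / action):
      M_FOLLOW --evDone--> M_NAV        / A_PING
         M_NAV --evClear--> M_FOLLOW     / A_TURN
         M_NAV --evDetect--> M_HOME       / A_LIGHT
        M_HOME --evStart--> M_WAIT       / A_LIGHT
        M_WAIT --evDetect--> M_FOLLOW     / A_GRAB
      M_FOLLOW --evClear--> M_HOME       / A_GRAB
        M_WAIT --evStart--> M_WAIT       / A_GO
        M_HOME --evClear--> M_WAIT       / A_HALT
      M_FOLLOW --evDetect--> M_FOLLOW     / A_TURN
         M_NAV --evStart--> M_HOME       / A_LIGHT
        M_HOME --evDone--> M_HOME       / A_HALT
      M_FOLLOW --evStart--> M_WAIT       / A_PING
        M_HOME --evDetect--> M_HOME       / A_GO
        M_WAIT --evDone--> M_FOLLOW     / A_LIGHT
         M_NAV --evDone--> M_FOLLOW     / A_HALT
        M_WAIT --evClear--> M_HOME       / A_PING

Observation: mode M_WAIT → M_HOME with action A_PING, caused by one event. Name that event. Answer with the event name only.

evClear

try evDone: (M_WAIT, evDone) → (M_FOLLOW, A_LIGHT)
try evStart: (M_WAIT, evStart) → (M_WAIT, A_GO)
try evDetect: (M_WAIT, evDetect) → (M_FOLLOW, A_GRAB)
try evClear: (M_WAIT, evClear) → (M_HOME, A_PING)  ← matches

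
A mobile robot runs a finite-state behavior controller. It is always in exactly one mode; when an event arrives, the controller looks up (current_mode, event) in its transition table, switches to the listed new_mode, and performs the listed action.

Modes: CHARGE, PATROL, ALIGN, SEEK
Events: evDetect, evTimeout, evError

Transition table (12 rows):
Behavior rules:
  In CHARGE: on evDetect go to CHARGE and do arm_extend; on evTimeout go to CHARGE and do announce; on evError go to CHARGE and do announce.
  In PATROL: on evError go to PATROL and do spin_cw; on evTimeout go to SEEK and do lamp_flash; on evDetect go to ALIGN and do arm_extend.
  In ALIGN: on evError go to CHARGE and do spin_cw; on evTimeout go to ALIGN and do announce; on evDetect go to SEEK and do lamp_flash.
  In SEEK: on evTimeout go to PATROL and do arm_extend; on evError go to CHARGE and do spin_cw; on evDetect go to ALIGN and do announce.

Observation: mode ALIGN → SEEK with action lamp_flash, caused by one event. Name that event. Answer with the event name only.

try evDetect: (ALIGN, evDetect) → (SEEK, lamp_flash)  ← matches
try evTimeout: (ALIGN, evTimeout) → (ALIGN, announce)
try evError: (ALIGN, evError) → (CHARGE, spin_cw)

evDetect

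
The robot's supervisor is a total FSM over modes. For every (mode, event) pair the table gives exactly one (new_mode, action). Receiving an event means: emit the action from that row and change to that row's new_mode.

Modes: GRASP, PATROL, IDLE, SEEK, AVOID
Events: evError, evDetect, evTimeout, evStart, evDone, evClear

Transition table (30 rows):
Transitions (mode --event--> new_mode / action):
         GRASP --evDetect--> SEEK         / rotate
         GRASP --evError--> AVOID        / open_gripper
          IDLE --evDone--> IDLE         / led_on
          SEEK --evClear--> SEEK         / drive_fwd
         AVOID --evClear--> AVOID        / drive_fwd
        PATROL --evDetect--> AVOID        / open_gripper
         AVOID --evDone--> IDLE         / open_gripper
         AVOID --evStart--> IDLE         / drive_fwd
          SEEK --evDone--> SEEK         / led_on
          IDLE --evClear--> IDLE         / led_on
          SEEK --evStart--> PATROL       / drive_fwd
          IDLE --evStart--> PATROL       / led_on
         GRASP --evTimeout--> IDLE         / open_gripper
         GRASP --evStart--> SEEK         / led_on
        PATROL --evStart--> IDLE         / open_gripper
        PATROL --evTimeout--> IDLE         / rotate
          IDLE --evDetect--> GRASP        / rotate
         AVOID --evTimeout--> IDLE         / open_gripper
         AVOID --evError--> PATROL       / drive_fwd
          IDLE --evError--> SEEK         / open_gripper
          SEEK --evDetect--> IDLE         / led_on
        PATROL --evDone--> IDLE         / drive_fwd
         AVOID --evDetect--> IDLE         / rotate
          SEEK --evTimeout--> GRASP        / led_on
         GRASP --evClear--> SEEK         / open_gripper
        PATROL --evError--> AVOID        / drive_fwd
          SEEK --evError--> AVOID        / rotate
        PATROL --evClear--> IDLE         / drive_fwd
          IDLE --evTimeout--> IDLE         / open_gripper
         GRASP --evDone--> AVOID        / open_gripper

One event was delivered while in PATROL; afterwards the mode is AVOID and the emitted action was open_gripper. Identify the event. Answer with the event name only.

evDetect

try evError: (PATROL, evError) → (AVOID, drive_fwd)
try evDetect: (PATROL, evDetect) → (AVOID, open_gripper)  ← matches
try evTimeout: (PATROL, evTimeout) → (IDLE, rotate)
try evStart: (PATROL, evStart) → (IDLE, open_gripper)
try evDone: (PATROL, evDone) → (IDLE, drive_fwd)
try evClear: (PATROL, evClear) → (IDLE, drive_fwd)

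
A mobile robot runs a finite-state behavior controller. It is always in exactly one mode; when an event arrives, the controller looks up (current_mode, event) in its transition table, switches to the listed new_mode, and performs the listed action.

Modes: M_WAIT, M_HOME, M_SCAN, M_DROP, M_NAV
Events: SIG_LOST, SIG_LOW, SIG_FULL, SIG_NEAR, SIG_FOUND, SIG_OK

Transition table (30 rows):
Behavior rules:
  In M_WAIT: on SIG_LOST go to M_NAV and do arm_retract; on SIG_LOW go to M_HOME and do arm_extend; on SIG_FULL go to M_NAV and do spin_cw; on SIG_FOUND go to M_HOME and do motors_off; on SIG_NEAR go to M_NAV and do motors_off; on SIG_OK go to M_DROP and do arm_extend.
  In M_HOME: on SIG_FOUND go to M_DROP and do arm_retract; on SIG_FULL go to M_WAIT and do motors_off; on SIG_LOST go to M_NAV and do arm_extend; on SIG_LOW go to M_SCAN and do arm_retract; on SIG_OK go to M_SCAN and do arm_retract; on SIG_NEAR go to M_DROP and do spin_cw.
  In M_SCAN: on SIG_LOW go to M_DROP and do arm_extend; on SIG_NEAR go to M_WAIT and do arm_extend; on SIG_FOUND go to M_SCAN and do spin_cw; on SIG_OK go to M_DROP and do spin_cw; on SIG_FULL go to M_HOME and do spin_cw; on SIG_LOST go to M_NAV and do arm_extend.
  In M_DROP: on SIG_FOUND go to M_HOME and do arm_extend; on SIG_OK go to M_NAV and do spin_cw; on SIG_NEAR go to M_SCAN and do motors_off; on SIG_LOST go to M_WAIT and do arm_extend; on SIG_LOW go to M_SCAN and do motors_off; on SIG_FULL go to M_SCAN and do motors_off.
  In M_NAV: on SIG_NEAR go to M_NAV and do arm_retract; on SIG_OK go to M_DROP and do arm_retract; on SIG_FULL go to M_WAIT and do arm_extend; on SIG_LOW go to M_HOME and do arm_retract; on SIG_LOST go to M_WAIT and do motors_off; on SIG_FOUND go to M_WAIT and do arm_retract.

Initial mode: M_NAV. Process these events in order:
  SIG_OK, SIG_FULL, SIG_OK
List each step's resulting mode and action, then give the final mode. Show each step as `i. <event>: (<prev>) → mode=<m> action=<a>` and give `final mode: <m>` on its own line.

1. SIG_OK: (M_NAV) → mode=M_DROP action=arm_retract
2. SIG_FULL: (M_DROP) → mode=M_SCAN action=motors_off
3. SIG_OK: (M_SCAN) → mode=M_DROP action=spin_cw

final mode: M_DROP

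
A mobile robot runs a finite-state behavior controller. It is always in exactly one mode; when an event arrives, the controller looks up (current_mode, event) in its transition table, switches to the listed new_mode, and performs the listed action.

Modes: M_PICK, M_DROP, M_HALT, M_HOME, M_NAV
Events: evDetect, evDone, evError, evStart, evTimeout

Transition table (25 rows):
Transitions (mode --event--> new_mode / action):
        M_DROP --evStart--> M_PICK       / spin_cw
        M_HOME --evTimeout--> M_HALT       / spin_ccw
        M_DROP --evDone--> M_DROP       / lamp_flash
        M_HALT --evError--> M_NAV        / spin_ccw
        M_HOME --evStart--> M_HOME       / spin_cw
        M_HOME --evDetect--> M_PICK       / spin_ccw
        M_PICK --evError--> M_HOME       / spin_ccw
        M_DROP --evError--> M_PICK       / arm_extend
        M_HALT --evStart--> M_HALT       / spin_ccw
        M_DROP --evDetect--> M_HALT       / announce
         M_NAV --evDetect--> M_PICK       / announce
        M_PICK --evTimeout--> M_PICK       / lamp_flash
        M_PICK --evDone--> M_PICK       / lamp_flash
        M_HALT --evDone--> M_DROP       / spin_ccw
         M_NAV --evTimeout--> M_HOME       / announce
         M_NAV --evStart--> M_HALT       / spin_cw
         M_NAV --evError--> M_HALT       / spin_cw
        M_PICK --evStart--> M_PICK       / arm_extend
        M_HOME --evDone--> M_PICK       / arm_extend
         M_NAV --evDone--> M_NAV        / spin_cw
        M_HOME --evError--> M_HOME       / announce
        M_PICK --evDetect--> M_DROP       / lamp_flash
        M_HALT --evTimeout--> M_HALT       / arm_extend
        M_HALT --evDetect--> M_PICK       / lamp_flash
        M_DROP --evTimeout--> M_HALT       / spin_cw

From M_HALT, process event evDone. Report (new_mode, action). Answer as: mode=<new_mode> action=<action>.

current mode = M_HALT; filter table to that mode:
  (M_HALT, evError) → (M_NAV, spin_ccw)
  (M_HALT, evStart) → (M_HALT, spin_ccw)
  (M_HALT, evDone) → (M_DROP, spin_ccw)  ← event matches
  (M_HALT, evTimeout) → (M_HALT, arm_extend)
  (M_HALT, evDetect) → (M_PICK, lamp_flash)
event = evDone selects (M_DROP, spin_ccw)

mode=M_DROP action=spin_ccw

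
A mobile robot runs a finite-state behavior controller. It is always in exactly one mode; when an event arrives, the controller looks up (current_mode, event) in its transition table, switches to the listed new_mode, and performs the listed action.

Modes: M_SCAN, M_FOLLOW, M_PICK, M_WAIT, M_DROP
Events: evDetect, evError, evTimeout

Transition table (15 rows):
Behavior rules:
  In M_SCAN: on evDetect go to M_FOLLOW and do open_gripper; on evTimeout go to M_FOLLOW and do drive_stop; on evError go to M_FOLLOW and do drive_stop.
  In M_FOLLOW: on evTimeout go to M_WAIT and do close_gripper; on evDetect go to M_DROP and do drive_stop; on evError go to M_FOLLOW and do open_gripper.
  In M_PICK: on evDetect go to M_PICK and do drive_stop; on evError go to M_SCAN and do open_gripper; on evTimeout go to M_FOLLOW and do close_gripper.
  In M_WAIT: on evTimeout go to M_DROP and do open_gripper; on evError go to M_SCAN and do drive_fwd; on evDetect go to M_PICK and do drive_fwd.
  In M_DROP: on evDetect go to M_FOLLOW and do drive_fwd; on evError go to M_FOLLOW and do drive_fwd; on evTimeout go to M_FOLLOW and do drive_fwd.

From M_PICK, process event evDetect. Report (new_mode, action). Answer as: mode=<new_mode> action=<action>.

mode=M_PICK action=drive_stop

current mode = M_PICK; filter table to that mode:
  (M_PICK, evDetect) → (M_PICK, drive_stop)  ← event matches
  (M_PICK, evError) → (M_SCAN, open_gripper)
  (M_PICK, evTimeout) → (M_FOLLOW, close_gripper)
event = evDetect selects (M_PICK, drive_stop)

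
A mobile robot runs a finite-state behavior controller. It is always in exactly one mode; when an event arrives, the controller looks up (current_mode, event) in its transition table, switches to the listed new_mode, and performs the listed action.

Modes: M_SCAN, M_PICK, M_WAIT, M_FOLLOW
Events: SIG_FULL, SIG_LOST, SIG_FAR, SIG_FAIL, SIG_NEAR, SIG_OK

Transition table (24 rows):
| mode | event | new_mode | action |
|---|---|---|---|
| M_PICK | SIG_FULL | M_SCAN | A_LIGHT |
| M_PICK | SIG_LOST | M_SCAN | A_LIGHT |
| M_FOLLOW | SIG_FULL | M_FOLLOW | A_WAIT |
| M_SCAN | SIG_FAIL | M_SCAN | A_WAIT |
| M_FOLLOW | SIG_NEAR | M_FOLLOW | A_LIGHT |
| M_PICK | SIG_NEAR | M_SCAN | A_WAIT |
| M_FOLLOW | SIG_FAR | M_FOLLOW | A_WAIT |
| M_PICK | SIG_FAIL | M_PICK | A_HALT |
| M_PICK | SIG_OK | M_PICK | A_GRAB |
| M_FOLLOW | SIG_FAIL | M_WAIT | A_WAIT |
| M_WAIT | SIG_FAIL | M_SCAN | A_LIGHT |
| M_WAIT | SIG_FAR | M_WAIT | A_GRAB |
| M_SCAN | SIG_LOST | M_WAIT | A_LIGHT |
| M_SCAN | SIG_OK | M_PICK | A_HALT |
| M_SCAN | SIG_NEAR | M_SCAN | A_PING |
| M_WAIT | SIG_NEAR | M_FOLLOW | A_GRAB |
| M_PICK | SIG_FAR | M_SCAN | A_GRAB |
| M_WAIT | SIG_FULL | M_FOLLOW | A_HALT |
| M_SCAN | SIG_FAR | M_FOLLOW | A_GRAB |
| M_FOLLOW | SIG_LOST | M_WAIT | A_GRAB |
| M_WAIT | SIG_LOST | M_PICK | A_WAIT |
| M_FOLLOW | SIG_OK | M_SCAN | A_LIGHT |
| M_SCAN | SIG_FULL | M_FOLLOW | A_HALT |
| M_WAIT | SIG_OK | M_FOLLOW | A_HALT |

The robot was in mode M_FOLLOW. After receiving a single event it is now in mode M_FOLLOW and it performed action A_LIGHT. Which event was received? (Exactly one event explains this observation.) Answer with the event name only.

SIG_NEAR

try SIG_FULL: (M_FOLLOW, SIG_FULL) → (M_FOLLOW, A_WAIT)
try SIG_LOST: (M_FOLLOW, SIG_LOST) → (M_WAIT, A_GRAB)
try SIG_FAR: (M_FOLLOW, SIG_FAR) → (M_FOLLOW, A_WAIT)
try SIG_FAIL: (M_FOLLOW, SIG_FAIL) → (M_WAIT, A_WAIT)
try SIG_NEAR: (M_FOLLOW, SIG_NEAR) → (M_FOLLOW, A_LIGHT)  ← matches
try SIG_OK: (M_FOLLOW, SIG_OK) → (M_SCAN, A_LIGHT)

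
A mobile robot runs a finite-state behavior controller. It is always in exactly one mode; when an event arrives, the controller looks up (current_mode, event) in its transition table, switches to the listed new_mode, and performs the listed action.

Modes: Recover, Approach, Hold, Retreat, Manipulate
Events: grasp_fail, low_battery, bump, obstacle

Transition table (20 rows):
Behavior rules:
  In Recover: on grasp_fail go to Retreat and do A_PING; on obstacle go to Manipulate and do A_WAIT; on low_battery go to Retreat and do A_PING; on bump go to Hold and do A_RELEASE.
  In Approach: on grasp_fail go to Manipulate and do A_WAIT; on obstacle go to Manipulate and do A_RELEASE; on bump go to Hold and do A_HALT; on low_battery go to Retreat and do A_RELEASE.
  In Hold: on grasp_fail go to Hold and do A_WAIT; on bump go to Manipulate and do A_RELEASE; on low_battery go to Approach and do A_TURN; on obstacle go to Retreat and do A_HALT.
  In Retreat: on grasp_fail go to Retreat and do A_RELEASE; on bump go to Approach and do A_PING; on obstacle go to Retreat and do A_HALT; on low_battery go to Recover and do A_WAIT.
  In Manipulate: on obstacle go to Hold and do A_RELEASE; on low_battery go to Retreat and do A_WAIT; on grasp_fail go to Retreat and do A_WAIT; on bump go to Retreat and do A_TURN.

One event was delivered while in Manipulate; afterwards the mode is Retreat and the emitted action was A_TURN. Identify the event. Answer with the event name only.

try grasp_fail: (Manipulate, grasp_fail) → (Retreat, A_WAIT)
try low_battery: (Manipulate, low_battery) → (Retreat, A_WAIT)
try bump: (Manipulate, bump) → (Retreat, A_TURN)  ← matches
try obstacle: (Manipulate, obstacle) → (Hold, A_RELEASE)

bump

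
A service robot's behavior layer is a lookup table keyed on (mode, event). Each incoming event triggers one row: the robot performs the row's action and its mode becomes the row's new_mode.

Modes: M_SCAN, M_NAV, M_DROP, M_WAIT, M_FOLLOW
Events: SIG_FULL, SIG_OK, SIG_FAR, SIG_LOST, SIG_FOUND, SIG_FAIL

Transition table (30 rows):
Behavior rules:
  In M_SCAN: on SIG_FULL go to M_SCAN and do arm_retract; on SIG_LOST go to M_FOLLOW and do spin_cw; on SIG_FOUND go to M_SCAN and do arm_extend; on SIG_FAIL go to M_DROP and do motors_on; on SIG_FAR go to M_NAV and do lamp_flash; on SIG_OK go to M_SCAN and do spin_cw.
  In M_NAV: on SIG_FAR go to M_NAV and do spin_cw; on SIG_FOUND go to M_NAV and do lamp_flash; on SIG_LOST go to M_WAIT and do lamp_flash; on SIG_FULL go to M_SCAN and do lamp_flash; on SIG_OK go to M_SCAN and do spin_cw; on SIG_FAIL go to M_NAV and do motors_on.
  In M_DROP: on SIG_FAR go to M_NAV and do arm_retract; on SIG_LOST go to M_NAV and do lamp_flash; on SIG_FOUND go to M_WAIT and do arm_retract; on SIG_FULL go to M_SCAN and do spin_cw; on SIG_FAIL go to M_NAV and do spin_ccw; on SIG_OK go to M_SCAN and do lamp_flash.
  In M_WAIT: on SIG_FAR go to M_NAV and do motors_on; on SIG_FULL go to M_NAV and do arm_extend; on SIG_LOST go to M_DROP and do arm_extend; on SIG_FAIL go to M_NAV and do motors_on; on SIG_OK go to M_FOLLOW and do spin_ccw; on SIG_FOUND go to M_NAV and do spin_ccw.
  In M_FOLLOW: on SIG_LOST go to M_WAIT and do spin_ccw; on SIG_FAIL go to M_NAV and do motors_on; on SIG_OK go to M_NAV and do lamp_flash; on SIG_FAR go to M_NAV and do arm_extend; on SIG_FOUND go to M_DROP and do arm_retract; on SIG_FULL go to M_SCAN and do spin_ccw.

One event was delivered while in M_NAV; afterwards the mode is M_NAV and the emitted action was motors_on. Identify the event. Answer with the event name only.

try SIG_FULL: (M_NAV, SIG_FULL) → (M_SCAN, lamp_flash)
try SIG_OK: (M_NAV, SIG_OK) → (M_SCAN, spin_cw)
try SIG_FAR: (M_NAV, SIG_FAR) → (M_NAV, spin_cw)
try SIG_LOST: (M_NAV, SIG_LOST) → (M_WAIT, lamp_flash)
try SIG_FOUND: (M_NAV, SIG_FOUND) → (M_NAV, lamp_flash)
try SIG_FAIL: (M_NAV, SIG_FAIL) → (M_NAV, motors_on)  ← matches

SIG_FAIL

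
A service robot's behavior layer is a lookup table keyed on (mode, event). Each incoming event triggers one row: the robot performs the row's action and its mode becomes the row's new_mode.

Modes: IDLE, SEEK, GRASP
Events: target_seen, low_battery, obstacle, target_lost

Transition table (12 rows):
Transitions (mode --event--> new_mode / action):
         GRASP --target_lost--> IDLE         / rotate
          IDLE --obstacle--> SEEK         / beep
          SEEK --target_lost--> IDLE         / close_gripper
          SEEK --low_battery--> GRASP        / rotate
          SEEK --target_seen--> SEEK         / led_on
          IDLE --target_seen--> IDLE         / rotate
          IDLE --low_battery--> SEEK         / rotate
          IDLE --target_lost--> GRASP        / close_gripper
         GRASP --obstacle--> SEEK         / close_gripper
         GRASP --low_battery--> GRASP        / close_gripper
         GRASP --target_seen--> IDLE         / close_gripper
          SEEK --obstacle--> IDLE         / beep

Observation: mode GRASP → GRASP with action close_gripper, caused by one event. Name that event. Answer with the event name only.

try target_seen: (GRASP, target_seen) → (IDLE, close_gripper)
try low_battery: (GRASP, low_battery) → (GRASP, close_gripper)  ← matches
try obstacle: (GRASP, obstacle) → (SEEK, close_gripper)
try target_lost: (GRASP, target_lost) → (IDLE, rotate)

low_battery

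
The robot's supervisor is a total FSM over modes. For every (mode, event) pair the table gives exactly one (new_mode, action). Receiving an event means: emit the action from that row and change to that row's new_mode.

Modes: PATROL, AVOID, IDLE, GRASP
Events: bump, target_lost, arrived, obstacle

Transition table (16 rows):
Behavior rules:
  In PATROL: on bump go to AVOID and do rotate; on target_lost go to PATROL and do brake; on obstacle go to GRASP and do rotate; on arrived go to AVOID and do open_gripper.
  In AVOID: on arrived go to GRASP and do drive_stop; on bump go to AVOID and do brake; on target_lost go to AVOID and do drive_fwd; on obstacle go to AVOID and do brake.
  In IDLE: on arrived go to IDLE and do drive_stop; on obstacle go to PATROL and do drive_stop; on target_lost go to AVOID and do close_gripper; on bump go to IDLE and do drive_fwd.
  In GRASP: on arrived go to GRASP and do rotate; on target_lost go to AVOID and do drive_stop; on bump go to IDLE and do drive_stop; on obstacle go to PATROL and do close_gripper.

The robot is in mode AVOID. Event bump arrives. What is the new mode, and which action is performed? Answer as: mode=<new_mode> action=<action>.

current mode = AVOID; filter table to that mode:
  (AVOID, arrived) → (GRASP, drive_stop)
  (AVOID, bump) → (AVOID, brake)  ← event matches
  (AVOID, target_lost) → (AVOID, drive_fwd)
  (AVOID, obstacle) → (AVOID, brake)
event = bump selects (AVOID, brake)

mode=AVOID action=brake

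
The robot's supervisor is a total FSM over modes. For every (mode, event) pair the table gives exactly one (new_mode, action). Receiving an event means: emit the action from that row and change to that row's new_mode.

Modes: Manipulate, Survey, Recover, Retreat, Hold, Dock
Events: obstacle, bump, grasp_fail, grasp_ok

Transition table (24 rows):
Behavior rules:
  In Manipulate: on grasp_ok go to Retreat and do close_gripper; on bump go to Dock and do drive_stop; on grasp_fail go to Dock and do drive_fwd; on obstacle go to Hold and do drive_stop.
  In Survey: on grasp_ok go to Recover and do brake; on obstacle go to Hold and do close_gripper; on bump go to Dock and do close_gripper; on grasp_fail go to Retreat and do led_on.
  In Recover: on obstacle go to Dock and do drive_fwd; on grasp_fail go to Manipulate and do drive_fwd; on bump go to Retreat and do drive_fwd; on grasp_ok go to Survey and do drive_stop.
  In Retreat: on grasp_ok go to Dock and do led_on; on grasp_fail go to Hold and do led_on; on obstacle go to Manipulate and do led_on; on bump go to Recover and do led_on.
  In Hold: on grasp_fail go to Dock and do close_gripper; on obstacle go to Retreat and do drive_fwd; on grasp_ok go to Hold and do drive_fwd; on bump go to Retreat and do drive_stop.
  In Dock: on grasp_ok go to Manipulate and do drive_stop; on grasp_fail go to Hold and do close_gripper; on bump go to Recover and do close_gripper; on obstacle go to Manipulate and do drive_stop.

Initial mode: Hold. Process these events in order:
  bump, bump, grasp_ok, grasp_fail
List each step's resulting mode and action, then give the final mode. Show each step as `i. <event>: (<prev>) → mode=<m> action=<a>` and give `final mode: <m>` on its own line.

1. bump: (Hold) → mode=Retreat action=drive_stop
2. bump: (Retreat) → mode=Recover action=led_on
3. grasp_ok: (Recover) → mode=Survey action=drive_stop
4. grasp_fail: (Survey) → mode=Retreat action=led_on

final mode: Retreat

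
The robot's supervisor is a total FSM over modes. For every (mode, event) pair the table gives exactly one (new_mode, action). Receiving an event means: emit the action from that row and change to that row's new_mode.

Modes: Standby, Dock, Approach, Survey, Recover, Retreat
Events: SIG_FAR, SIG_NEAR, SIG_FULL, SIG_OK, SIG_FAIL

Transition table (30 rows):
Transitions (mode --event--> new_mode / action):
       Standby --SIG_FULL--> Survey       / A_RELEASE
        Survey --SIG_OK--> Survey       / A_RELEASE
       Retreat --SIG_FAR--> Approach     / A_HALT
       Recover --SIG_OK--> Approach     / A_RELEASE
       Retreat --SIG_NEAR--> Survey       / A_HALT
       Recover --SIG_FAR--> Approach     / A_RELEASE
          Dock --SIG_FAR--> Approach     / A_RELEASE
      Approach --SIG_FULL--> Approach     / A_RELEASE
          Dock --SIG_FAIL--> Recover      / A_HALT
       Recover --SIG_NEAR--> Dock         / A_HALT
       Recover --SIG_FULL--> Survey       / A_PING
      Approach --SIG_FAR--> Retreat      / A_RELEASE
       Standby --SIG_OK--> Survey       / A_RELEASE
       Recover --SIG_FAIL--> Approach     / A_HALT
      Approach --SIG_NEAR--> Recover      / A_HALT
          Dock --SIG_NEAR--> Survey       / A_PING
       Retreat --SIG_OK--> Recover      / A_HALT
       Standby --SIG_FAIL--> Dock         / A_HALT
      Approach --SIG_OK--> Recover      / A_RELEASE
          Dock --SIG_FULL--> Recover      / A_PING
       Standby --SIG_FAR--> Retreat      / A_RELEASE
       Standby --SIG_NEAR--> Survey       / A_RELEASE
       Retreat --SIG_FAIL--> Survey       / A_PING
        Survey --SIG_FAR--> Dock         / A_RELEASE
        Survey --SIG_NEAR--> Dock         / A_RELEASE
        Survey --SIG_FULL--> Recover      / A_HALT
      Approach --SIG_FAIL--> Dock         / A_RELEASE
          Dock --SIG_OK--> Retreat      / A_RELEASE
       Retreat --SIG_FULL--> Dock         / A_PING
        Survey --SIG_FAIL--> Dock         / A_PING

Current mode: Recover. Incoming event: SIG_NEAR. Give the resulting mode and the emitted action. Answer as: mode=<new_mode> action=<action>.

current mode = Recover; filter table to that mode:
  (Recover, SIG_OK) → (Approach, A_RELEASE)
  (Recover, SIG_FAR) → (Approach, A_RELEASE)
  (Recover, SIG_NEAR) → (Dock, A_HALT)  ← event matches
  (Recover, SIG_FULL) → (Survey, A_PING)
  (Recover, SIG_FAIL) → (Approach, A_HALT)
event = SIG_NEAR selects (Dock, A_HALT)

mode=Dock action=A_HALT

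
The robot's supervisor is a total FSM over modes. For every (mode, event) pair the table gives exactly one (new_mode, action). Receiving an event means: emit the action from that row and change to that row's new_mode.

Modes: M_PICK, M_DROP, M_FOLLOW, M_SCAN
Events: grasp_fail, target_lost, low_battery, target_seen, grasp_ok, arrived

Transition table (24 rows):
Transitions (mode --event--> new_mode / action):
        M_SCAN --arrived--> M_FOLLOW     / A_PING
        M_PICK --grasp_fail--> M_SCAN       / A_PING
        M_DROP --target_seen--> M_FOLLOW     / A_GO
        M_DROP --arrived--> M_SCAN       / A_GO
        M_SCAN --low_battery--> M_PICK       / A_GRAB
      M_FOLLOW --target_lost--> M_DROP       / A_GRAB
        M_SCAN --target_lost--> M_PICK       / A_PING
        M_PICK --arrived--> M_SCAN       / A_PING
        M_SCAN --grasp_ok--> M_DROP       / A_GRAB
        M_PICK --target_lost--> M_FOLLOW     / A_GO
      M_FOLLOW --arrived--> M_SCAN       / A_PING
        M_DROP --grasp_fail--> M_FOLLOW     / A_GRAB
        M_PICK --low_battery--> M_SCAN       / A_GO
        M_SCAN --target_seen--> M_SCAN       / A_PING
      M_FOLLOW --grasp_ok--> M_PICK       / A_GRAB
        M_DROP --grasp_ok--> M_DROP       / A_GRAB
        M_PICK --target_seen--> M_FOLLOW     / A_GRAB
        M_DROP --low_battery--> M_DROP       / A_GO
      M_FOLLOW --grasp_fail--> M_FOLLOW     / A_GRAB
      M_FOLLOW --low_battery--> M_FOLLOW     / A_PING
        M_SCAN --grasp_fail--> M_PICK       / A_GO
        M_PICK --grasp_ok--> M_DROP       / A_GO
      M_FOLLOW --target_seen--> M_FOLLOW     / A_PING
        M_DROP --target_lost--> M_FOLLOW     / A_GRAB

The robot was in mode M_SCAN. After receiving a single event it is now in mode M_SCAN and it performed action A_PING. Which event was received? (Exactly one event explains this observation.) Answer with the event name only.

target_seen

try grasp_fail: (M_SCAN, grasp_fail) → (M_PICK, A_GO)
try target_lost: (M_SCAN, target_lost) → (M_PICK, A_PING)
try low_battery: (M_SCAN, low_battery) → (M_PICK, A_GRAB)
try target_seen: (M_SCAN, target_seen) → (M_SCAN, A_PING)  ← matches
try grasp_ok: (M_SCAN, grasp_ok) → (M_DROP, A_GRAB)
try arrived: (M_SCAN, arrived) → (M_FOLLOW, A_PING)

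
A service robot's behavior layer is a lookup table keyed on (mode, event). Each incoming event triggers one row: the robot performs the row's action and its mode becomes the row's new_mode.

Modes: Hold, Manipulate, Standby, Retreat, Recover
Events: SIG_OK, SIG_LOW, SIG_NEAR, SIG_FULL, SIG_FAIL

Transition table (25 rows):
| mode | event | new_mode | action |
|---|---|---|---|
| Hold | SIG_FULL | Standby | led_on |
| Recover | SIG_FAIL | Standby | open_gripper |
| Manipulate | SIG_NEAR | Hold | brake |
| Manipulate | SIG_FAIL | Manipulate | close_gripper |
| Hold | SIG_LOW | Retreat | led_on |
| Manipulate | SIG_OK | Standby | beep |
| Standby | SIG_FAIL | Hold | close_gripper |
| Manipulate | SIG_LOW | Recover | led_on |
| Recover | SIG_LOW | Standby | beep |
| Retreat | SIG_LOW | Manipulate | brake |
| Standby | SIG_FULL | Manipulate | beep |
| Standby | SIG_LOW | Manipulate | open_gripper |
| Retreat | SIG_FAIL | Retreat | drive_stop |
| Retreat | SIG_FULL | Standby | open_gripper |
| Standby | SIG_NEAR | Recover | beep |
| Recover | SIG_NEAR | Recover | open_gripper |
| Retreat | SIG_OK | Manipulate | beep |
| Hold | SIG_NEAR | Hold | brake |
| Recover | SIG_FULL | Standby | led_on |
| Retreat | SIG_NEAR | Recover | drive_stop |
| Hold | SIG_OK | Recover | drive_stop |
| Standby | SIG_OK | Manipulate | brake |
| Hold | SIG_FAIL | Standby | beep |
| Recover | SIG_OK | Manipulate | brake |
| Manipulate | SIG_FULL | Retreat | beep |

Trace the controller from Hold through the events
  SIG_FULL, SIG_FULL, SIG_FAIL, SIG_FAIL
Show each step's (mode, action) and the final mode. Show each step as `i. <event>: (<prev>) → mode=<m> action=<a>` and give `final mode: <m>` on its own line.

final mode: Manipulate

1. SIG_FULL: (Hold) → mode=Standby action=led_on
2. SIG_FULL: (Standby) → mode=Manipulate action=beep
3. SIG_FAIL: (Manipulate) → mode=Manipulate action=close_gripper
4. SIG_FAIL: (Manipulate) → mode=Manipulate action=close_gripper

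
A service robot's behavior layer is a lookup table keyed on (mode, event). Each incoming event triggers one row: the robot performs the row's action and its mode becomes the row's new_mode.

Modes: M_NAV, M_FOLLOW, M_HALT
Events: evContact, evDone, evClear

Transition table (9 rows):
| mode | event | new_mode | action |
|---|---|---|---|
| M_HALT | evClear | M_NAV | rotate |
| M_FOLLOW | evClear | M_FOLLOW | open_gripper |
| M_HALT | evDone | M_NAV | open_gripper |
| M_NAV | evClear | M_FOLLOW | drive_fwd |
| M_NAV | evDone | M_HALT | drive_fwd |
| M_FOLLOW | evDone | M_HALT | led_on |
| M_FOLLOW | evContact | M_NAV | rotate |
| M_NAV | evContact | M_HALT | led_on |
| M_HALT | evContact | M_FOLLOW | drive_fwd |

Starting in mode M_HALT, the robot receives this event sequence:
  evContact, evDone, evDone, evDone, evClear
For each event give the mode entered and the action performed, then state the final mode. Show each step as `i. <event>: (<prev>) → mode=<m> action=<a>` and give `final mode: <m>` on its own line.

final mode: M_NAV

1. evContact: (M_HALT) → mode=M_FOLLOW action=drive_fwd
2. evDone: (M_FOLLOW) → mode=M_HALT action=led_on
3. evDone: (M_HALT) → mode=M_NAV action=open_gripper
4. evDone: (M_NAV) → mode=M_HALT action=drive_fwd
5. evClear: (M_HALT) → mode=M_NAV action=rotate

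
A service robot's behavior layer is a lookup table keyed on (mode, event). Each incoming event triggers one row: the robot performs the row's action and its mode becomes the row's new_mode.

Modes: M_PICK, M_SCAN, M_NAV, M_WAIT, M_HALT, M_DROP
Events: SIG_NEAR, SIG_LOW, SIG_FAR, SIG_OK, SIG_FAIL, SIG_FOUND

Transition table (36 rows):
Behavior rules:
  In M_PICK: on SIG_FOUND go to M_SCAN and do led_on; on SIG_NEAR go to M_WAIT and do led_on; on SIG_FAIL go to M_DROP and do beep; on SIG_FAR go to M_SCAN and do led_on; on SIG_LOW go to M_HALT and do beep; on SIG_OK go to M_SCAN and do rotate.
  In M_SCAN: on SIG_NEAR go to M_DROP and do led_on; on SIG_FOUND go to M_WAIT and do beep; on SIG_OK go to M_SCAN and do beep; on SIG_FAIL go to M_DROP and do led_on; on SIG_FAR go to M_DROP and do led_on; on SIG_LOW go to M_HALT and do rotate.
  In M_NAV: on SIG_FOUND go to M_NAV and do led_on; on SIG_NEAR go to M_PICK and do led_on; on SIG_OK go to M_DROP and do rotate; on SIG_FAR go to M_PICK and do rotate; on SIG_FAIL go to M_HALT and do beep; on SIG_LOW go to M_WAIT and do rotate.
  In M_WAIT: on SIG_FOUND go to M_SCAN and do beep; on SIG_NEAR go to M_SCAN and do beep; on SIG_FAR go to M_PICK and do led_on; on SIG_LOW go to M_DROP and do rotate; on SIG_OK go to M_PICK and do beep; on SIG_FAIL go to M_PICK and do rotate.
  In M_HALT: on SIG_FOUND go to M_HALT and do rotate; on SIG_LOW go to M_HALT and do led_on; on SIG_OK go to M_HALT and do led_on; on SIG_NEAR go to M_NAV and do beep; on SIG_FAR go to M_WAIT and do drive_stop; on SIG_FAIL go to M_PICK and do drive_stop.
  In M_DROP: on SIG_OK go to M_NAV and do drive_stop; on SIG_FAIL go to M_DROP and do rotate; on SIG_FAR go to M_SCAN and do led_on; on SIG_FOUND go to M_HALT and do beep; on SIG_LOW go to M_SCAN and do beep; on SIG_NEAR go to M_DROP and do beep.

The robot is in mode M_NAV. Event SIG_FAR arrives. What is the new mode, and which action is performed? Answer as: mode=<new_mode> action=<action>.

current mode = M_NAV; filter table to that mode:
  (M_NAV, SIG_FOUND) → (M_NAV, led_on)
  (M_NAV, SIG_NEAR) → (M_PICK, led_on)
  (M_NAV, SIG_OK) → (M_DROP, rotate)
  (M_NAV, SIG_FAR) → (M_PICK, rotate)  ← event matches
  (M_NAV, SIG_FAIL) → (M_HALT, beep)
  (M_NAV, SIG_LOW) → (M_WAIT, rotate)
event = SIG_FAR selects (M_PICK, rotate)

mode=M_PICK action=rotate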